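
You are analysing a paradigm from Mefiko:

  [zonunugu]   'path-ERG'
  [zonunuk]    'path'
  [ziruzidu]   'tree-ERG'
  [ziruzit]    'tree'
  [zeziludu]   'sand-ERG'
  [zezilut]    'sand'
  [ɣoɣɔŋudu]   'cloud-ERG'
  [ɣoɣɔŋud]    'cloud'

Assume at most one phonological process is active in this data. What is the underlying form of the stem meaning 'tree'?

/ziruzit/

The root 'tree' surfaces as [ziruzidu] and [ziruzit], with a stem-final [d] ~ [t] alternation.
But 'cloud' keeps [d] in both environments ([ɣoɣɔŋudu], [ɣoɣɔŋud]), so there is no rule changing /d/ to [t] in isolation.
So /t/ is underlying, and a rule of intervocalic voicing — voiceless stops become voiced between vowels — gives [d].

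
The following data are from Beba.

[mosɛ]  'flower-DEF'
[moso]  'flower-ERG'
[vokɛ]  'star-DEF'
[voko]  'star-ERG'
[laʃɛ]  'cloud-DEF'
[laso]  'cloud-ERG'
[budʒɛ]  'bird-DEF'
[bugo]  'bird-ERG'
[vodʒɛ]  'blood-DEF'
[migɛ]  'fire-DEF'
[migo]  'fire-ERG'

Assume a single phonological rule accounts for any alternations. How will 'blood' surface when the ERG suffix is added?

The root 'bird' surfaces as [budʒɛ] and [bugo], with a stem-final [dʒ] ~ [g] alternation.
Compare 'fire', with invariant [g] in [migɛ] and [migo]: an analysis with underlying /g/ and a rule producing [dʒ] before the DEF suffix would wrongly predict alternation here too.
The underlying segment must be /dʒ/; palato-alveolar /dʒ/ and /ʃ/ become [g] and [s] when no front vowel follows, yielding [g] there.
From [vodʒɛ] the stem 'blood' is /vodʒ/; when no front vowel follows this yields [vogo].

[vogo]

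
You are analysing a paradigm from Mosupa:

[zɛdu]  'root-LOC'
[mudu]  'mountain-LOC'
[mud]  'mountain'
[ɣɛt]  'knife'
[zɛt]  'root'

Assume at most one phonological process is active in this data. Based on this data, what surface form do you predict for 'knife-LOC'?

The root 'root' surfaces as [zɛdu] and [zɛt], with a stem-final [d] ~ [t] alternation.
But 'mountain' keeps [d] in both environments ([mudu], [mud]), so there is no rule changing /d/ to [t] in isolation.
So /t/ is underlying, and a rule of intervocalic voicing — voiceless stops become voiced between vowels — gives [d].
From [ɣɛt] the stem 'knife' is /ɣɛt/; between vowels this yields [ɣɛdu].

[ɣɛdu]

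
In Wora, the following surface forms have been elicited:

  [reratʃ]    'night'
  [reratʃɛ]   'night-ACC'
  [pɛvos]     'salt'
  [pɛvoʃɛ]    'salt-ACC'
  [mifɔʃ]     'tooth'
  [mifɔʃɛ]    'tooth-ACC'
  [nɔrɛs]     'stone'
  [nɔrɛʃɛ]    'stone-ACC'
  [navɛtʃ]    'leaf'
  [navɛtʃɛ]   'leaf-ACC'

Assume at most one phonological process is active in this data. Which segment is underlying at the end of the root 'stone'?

The stem for 'stone' ends in [s] in [nɔrɛs] but [ʃ] in [nɔrɛʃɛ].
The stem 'tooth' ([mifɔʃ], [mifɔʃɛ]) shows [ʃ] unchanged in both environments, so [ʃ] cannot be basic with [s] derived in isolation.
Therefore /s/ is basic and [ʃ] is derived by palatalization before a front vowel (/s/ becomes palato-alveolar [ʃ] before a front vowel).

/s/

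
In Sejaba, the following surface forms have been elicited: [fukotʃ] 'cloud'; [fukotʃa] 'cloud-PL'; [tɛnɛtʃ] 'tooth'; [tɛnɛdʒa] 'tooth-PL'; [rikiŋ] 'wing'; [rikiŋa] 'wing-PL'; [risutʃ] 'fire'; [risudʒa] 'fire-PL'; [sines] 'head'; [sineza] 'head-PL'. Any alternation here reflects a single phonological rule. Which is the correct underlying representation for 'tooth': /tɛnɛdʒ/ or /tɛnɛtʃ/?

/tɛnɛdʒ/

The root 'tooth' surfaces as [tɛnɛtʃ] and [tɛnɛdʒa], with a stem-final [tʃ] ~ [dʒ] alternation.
Compare 'cloud', with invariant [tʃ] in [fukotʃ] and [fukotʃa]: an analysis with underlying /tʃ/ and a rule producing [dʒ] before the PL suffix would wrongly predict alternation here too.
Therefore /dʒ/ is basic and [tʃ] is derived by word-final obstruent devoicing (voiced obstruents become voiceless word-finally).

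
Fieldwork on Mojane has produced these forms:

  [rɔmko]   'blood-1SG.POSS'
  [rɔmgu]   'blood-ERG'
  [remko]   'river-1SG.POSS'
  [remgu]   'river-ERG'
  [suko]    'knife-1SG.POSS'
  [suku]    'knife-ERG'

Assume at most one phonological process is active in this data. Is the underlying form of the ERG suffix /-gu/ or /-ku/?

The ERG morpheme has two allomorphs, [-gu] and [-ku].
By contrast the 1SG.POSS suffix keeps its initial [k] throughout — that segment must be underlying.
The ERG suffix is therefore /-gu/ underlyingly, with post-vocalic devoicing: voiced stops become voiceless after a vowel.

/-gu/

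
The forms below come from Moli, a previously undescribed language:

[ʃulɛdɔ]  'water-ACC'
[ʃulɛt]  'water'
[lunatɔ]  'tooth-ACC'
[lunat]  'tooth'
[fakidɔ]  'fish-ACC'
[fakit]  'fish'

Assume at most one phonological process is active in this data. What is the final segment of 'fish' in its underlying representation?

The root 'fish' surfaces as [fakidɔ] and [fakit], with a stem-final [d] ~ [t] alternation.
Compare 'tooth', with invariant [t] in [lunatɔ] and [lunat]: an analysis with underlying /t/ and a rule producing [d] before the ACC suffix would wrongly predict alternation here too.
The underlying segment must be /d/; voiced obstruents become voiceless word-finally, yielding [t] there.

/d/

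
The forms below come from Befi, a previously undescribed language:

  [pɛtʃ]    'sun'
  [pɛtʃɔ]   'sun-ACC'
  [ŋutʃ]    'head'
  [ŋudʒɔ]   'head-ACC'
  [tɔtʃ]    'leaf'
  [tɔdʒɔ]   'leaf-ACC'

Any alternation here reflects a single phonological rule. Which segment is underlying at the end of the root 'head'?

The root 'head' surfaces as [ŋutʃ] and [ŋudʒɔ], with a stem-final [tʃ] ~ [dʒ] alternation.
The stem 'sun' ([pɛtʃ], [pɛtʃɔ]) shows [tʃ] unchanged in both environments, so [tʃ] cannot be basic with [dʒ] derived before the ACC suffix.
Therefore /dʒ/ is basic and [tʃ] is derived by word-final obstruent devoicing (voiced obstruents become voiceless word-finally).

/dʒ/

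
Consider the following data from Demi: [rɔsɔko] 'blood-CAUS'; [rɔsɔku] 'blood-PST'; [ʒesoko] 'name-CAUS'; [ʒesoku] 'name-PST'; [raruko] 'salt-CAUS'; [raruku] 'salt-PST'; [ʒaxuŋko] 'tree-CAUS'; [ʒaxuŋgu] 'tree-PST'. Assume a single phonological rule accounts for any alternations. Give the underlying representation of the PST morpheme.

/-gu/

The PST suffix surfaces as [-gu] and [-ku], depending on the final segment of the stem.
By contrast the CAUS suffix keeps its initial [k] throughout — that segment must be underlying.
So the underlying form is /-gu/, and voiced stops become voiceless after a vowel.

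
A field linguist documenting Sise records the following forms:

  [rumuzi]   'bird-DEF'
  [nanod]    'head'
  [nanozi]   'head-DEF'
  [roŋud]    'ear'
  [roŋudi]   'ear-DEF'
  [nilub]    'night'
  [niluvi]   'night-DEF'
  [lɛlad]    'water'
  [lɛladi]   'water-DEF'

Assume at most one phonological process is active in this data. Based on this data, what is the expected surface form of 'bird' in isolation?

In [nanod] and [nanozi] the final segment of 'head' alternates: [d] ~ [z].
If /d/ were underlying and a rule turned it into [z] before the DEF suffix, 'water' would also alternate; but it has [d] in both [lɛlad] and [lɛladi].
The alternation reflects word-final hardening: voiced fricatives become stops word-finally. /z/ is underlying.
From [rumuzi] the stem 'bird' is /rumuz/; word-finally this yields [rumud].

[rumud]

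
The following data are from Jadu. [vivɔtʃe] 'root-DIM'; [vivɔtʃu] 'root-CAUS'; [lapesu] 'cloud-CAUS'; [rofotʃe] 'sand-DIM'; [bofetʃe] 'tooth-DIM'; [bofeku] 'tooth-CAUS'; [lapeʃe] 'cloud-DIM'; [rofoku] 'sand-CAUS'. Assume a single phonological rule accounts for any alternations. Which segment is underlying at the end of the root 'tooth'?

The root 'tooth' surfaces as [bofetʃe] and [bofeku], with a stem-final [tʃ] ~ [k] alternation.
Compare 'root', with invariant [tʃ] in [vivɔtʃe] and [vivɔtʃu]: an analysis with underlying /tʃ/ and a rule producing [k] before the CAUS suffix would wrongly predict alternation here too.
Therefore /k/ is basic and [tʃ] is derived by palatalization before a front vowel (/k/ and /s/ become palato-alveolar [tʃ] and [ʃ] before a front vowel).

/k/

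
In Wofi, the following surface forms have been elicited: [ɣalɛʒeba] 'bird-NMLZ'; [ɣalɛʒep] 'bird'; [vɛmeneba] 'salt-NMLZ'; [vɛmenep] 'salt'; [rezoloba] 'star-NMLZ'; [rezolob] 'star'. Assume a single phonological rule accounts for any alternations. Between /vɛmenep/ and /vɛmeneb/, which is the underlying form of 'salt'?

In [vɛmeneba] and [vɛmenep] the final segment of 'salt' alternates: [b] ~ [p].
If /b/ were underlying and a rule turned it into [p] in isolation, 'star' would also alternate; but it has [b] in both [rezoloba] and [rezolob].
Therefore /p/ is basic and [b] is derived by intervocalic voicing (voiceless stops become voiced between vowels).

/vɛmenep/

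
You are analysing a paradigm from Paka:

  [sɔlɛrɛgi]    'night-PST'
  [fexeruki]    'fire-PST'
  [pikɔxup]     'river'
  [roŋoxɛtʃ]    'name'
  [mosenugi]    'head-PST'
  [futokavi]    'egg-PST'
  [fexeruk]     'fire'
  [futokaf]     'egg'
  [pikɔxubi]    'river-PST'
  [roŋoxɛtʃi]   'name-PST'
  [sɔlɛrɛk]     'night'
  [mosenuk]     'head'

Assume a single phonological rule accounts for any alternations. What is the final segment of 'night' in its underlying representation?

/g/

The stem for 'night' ends in [k] in [sɔlɛrɛk] but [g] in [sɔlɛrɛgi].
The stem 'fire' ([fexeruk], [fexeruki]) shows [k] unchanged in both environments, so [k] cannot be basic with [g] derived before the PST suffix.
The alternation reflects word-final obstruent devoicing: voiced obstruents become voiceless word-finally. /g/ is underlying.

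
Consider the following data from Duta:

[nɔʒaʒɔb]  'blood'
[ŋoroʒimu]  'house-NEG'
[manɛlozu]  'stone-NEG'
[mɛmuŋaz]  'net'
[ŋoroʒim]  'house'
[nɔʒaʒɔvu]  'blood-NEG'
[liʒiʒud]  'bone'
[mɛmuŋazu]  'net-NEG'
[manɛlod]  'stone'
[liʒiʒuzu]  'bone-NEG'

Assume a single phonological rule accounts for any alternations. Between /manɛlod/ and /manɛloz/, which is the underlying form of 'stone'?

The stem for 'stone' ends in [d] in [manɛlod] but [z] in [manɛlozu].
If /z/ were underlying and a rule turned it into [d] in isolation, 'net' would also alternate; but it has [z] in both [mɛmuŋaz] and [mɛmuŋazu].
So /d/ is underlying, and a rule of intervocalic spirantization — voiced stops become fricatives between vowels — gives [z].

/manɛlod/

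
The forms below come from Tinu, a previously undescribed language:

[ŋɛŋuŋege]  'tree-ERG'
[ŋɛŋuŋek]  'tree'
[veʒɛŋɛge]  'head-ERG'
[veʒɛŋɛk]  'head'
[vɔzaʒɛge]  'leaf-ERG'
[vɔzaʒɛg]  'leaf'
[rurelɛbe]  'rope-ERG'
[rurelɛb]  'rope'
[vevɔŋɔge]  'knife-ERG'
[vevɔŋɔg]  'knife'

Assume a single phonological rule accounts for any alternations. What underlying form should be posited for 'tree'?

'tree' shows [g] ~ [k] at the end of the stem ([ŋɛŋuŋege] vs [ŋɛŋuŋek]).
Compare 'knife', with invariant [g] in [vevɔŋɔge] and [vevɔŋɔg]: an analysis with underlying /g/ and a rule producing [k] in isolation would wrongly predict alternation here too.
The alternation reflects intervocalic voicing: voiceless stops become voiced between vowels. /k/ is underlying.

/ŋɛŋuŋek/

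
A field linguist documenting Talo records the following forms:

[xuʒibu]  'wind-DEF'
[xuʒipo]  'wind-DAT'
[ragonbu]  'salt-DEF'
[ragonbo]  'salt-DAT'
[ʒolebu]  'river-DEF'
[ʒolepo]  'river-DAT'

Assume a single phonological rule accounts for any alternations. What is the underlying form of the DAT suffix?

The DAT morpheme has two allomorphs, [-bo] and [-po].
The DEF suffix, which begins with [b], is invariant after every stem; so [b] is not altered by any rule here.
So the underlying form is /-po/, and voiceless stops become voiced after a nasal.

/-po/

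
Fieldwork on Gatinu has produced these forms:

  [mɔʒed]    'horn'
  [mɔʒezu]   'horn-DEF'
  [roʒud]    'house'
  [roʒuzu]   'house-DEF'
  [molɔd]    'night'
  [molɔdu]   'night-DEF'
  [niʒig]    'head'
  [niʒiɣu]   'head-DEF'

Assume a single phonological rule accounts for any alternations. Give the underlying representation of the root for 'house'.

/roʒuz/

In [roʒud] and [roʒuzu] the final segment of 'house' alternates: [d] ~ [z].
The stem 'night' ([molɔd], [molɔdu]) shows [d] unchanged in both environments, so [d] cannot be basic with [z] derived before the DEF suffix.
So /z/ is underlying, and a rule of word-final hardening — voiced fricatives become stops word-finally — gives [d].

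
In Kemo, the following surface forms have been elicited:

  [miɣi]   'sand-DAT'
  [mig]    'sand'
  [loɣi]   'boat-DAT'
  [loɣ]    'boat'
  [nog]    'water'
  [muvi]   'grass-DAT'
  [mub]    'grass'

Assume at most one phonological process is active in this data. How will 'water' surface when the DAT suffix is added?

'sand' shows [ɣ] ~ [g] at the end of the stem ([miɣi] vs [mig]).
If /ɣ/ were underlying and a rule turned it into [g] in isolation, 'boat' would also alternate; but it has [ɣ] in both [loɣi] and [loɣ].
The underlying segment must be /g/; voiced stops become fricatives between vowels, yielding [ɣ] there.
From [nog] the stem 'water' is /nog/; between vowels this yields [noɣi].

[noɣi]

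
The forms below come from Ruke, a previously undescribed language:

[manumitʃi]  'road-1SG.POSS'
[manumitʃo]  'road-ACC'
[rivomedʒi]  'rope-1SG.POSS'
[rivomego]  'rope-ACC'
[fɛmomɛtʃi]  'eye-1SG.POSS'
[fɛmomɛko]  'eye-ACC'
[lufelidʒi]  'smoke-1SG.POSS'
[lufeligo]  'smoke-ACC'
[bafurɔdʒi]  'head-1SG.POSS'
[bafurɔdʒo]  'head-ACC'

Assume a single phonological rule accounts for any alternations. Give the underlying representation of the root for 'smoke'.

/lufelig/

In [lufelidʒi] and [lufeligo] the final segment of 'smoke' alternates: [dʒ] ~ [g].
If /dʒ/ were underlying and a rule turned it into [g] before the ACC suffix, 'head' would also alternate; but it has [dʒ] in both [bafurɔdʒi] and [bafurɔdʒo].
So /g/ is underlying, and a rule of palatalization before a front vowel — /k/ and /g/ become palato-alveolar [tʃ] and [dʒ] before a front vowel — gives [dʒ].
Hence 'smoke' is /lufelig/ underlyingly.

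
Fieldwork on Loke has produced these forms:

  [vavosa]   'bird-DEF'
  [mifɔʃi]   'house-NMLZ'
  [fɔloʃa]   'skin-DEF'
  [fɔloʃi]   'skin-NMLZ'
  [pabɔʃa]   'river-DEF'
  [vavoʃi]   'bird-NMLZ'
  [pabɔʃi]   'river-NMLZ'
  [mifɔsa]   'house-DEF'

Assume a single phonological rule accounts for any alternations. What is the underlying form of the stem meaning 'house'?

/mifɔs/

In [mifɔsa] and [mifɔʃi] the final segment of 'house' alternates: [s] ~ [ʃ].
Compare 'river', with invariant [ʃ] in [pabɔʃa] and [pabɔʃi]: an analysis with underlying /ʃ/ and a rule producing [s] before the DEF suffix would wrongly predict alternation here too.
The alternation reflects palatalization before a front vowel: /s/ becomes palato-alveolar [ʃ] before a front vowel. /s/ is underlying.
The underlying form of 'house' is therefore /mifɔs/.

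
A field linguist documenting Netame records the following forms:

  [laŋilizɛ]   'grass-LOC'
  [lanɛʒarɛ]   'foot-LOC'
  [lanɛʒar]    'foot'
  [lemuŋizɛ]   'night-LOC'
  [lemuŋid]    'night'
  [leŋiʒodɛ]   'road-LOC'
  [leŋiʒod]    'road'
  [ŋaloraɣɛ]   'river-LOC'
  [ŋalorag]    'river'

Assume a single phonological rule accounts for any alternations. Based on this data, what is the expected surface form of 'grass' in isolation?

[laŋilid]

'night' shows [z] ~ [d] at the end of the stem ([lemuŋizɛ] vs [lemuŋid]).
But 'road' keeps [d] in both environments ([leŋiʒodɛ], [leŋiʒod]), so there is no rule changing /d/ to [z] before the LOC suffix.
The underlying segment must be /z/; voiced fricatives become stops word-finally, yielding [d] there.
From [laŋilizɛ] the stem 'grass' is /laŋiliz/; word-finally this yields [laŋilid].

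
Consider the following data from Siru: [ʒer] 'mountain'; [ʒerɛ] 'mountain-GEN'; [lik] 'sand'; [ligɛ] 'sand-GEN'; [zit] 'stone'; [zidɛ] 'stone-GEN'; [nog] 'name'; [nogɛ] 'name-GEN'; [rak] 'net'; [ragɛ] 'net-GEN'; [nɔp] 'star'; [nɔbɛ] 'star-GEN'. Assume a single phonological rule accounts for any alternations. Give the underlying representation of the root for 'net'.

/rak/

The root 'net' surfaces as [rak] and [ragɛ], with a stem-final [k] ~ [g] alternation.
If /g/ were underlying and a rule turned it into [k] in isolation, 'name' would also alternate; but it has [g] in both [nog] and [nogɛ].
The underlying segment must be /k/; voiceless stops become voiced between vowels, yielding [g] there.
So 'net' = /rak/.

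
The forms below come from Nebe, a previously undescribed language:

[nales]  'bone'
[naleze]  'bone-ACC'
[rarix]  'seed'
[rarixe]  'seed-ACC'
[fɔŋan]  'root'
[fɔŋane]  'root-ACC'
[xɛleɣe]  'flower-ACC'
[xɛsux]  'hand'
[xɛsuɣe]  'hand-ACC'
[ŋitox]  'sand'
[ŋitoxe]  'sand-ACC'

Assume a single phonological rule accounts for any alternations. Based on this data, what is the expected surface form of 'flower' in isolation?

[xɛlex]

In [xɛsux] and [xɛsuɣe] the final segment of 'hand' alternates: [x] ~ [ɣ].
If /x/ were underlying and a rule turned it into [ɣ] before the ACC suffix, 'sand' would also alternate; but it has [x] in both [ŋitox] and [ŋitoxe].
So /ɣ/ is underlying, and a rule of word-final obstruent devoicing — voiced obstruents become voiceless word-finally — gives [x].
The one attested form of 'flower', [xɛleɣe], shows underlying /xɛleɣ/. Applying the same rule word-finally gives [xɛlex].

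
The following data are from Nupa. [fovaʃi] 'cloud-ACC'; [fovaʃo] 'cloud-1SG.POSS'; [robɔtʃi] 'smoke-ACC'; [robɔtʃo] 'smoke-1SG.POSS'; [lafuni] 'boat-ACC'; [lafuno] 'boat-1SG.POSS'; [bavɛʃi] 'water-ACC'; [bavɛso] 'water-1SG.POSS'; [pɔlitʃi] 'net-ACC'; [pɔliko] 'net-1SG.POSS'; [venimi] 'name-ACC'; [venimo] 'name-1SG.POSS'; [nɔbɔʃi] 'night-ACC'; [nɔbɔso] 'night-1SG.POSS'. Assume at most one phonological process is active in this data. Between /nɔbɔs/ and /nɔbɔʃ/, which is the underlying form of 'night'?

In [nɔbɔʃi] and [nɔbɔso] the final segment of 'night' alternates: [ʃ] ~ [s].
The stem 'cloud' ([fovaʃi], [fovaʃo]) shows [ʃ] unchanged in both environments, so [ʃ] cannot be basic with [s] derived before the 1SG.POSS suffix.
The alternation reflects palatalization before a front vowel: /k/ and /s/ become palato-alveolar [tʃ] and [ʃ] before a front vowel. /s/ is underlying.

/nɔbɔs/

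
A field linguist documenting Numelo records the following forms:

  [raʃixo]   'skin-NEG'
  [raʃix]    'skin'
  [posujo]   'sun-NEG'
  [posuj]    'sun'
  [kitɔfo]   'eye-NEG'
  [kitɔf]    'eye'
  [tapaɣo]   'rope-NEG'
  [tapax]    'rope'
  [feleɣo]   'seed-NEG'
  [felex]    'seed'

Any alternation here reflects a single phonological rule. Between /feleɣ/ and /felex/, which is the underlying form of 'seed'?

The root 'seed' surfaces as [feleɣo] and [felex], with a stem-final [ɣ] ~ [x] alternation.
But 'skin' keeps [x] in both environments ([raʃixo], [raʃix]), so there is no rule changing /x/ to [ɣ] before the NEG suffix.
The alternation reflects word-final obstruent devoicing: voiced obstruents become voiceless word-finally. /ɣ/ is underlying.

/feleɣ/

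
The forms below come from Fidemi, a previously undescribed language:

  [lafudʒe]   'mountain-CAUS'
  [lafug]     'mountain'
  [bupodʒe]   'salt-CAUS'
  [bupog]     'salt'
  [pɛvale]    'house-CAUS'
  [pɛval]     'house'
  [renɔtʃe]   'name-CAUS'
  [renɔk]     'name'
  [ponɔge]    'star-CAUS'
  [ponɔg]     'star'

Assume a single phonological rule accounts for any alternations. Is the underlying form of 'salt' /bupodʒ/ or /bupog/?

The root 'salt' surfaces as [bupodʒe] and [bupog], with a stem-final [dʒ] ~ [g] alternation.
If /g/ were underlying and a rule turned it into [dʒ] before the CAUS suffix, 'star' would also alternate; but it has [g] in both [ponɔge] and [ponɔg].
The alternation reflects depalatalization: palato-alveolar /tʃ/ and /dʒ/ become [k] and [g] when no front vowel follows. /dʒ/ is underlying.

/bupodʒ/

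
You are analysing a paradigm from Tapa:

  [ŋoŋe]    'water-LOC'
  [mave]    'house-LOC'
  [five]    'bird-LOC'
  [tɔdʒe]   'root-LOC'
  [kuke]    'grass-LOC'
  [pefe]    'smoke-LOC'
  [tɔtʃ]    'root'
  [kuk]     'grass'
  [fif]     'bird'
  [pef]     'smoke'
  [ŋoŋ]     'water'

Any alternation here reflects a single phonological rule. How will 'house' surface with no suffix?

[maf]

The root 'bird' surfaces as [five] and [fif], with a stem-final [v] ~ [f] alternation.
Compare 'smoke', with invariant [f] in [pefe] and [pef]: an analysis with underlying /f/ and a rule producing [v] before the LOC suffix would wrongly predict alternation here too.
The alternation reflects word-final obstruent devoicing: voiced obstruents become voiceless word-finally. /v/ is underlying.
From [mave] the stem 'house' is /mav/; word-finally this yields [maf].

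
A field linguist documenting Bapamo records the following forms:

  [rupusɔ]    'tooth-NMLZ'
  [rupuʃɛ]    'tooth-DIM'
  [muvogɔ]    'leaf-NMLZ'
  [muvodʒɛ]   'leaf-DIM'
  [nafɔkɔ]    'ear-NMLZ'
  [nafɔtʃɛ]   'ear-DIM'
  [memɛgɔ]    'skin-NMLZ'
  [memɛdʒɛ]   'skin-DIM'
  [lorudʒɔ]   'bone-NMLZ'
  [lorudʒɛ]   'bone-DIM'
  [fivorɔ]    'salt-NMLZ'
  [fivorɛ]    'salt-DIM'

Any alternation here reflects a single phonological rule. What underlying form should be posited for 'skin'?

'skin' shows [g] ~ [dʒ] at the end of the stem ([memɛgɔ] vs [memɛdʒɛ]).
If /dʒ/ were underlying and a rule turned it into [g] before the NMLZ suffix, 'bone' would also alternate; but it has [dʒ] in both [lorudʒɔ] and [lorudʒɛ].
The underlying segment must be /g/; /k/, /g/ and /s/ become palato-alveolar [tʃ], [dʒ] and [ʃ] before a front vowel, yielding [dʒ] there.
The underlying form of 'skin' is therefore /memɛg/.

/memɛg/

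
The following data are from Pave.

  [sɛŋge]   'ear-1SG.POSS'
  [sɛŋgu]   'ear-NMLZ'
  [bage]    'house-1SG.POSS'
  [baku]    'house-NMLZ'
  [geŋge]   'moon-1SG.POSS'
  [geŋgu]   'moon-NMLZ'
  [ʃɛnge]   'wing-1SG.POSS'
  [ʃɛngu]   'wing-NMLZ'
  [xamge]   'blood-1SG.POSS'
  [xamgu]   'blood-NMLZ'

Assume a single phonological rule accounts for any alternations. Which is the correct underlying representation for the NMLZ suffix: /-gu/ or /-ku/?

/-ku/

The NMLZ morpheme has two allomorphs, [-gu] and [-ku].
The 1SG.POSS suffix, which begins with [g], is invariant after every stem; so [g] is not altered by any rule here.
So the underlying form is /-ku/, and voiceless stops become voiced after a nasal.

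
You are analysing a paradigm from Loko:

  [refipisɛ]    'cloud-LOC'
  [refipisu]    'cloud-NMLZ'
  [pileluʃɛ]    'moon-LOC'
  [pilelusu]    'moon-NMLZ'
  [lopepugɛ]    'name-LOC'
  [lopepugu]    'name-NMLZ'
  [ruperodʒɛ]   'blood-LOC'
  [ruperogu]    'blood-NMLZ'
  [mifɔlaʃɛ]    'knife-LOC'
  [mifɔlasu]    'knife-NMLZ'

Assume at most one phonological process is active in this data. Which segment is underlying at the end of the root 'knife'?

/ʃ/

In [mifɔlaʃɛ] and [mifɔlasu] the final segment of 'knife' alternates: [ʃ] ~ [s].
Compare 'cloud', with invariant [s] in [refipisɛ] and [refipisu]: an analysis with underlying /s/ and a rule producing [ʃ] before the LOC suffix would wrongly predict alternation here too.
The underlying segment must be /ʃ/; palato-alveolar /dʒ/ and /ʃ/ become [g] and [s] when no front vowel follows, yielding [s] there.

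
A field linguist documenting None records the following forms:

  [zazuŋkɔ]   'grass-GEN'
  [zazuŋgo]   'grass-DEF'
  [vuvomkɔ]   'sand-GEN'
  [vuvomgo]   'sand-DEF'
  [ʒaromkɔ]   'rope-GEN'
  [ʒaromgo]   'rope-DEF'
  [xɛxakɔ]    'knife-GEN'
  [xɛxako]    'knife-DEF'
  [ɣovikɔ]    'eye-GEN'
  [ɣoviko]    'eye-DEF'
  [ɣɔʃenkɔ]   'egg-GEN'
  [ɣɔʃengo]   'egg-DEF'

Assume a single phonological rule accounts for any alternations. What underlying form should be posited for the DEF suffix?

/-go/

The DEF suffix surfaces as [-go] and [-ko], depending on the final segment of the stem.
The GEN suffix, which begins with [k], is invariant after every stem; so [k] is not altered by any rule here.
The DEF suffix is therefore /-go/ underlyingly, with post-vocalic devoicing: voiced stops become voiceless after a vowel.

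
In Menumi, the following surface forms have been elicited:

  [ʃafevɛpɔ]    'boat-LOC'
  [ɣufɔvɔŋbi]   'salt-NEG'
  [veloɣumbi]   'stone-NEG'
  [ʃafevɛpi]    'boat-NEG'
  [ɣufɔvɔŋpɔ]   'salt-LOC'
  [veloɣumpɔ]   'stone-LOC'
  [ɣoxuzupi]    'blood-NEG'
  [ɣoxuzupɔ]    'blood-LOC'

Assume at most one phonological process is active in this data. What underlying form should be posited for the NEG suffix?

/-bi/

The NEG suffix surfaces as [-bi] and [-pi], depending on the final segment of the stem.
By contrast the LOC suffix keeps its initial [p] throughout — that segment must be underlying.
So the underlying form is /-bi/, and voiced stops become voiceless after a vowel.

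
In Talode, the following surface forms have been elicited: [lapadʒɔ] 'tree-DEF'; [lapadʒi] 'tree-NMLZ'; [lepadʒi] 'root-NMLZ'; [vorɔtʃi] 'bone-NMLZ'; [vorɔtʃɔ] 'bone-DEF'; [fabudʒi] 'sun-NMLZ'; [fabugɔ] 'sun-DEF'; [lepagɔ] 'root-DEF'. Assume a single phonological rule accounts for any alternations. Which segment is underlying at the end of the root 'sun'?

The stem for 'sun' ends in [g] in [fabugɔ] but [dʒ] in [fabudʒi].
But 'tree' keeps [dʒ] in both environments ([lapadʒɔ], [lapadʒi]), so there is no rule changing /dʒ/ to [g] before the DEF suffix.
The underlying segment must be /g/; /g/ becomes palato-alveolar [dʒ] before a front vowel, yielding [dʒ] there.

/g/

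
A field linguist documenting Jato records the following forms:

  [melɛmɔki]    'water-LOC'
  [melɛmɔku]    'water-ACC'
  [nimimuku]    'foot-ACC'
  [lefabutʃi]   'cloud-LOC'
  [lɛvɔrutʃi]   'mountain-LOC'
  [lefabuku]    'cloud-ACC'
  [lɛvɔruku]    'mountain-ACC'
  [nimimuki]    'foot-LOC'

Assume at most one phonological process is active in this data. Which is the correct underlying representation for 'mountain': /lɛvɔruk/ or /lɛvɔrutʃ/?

In [lɛvɔruku] and [lɛvɔrutʃi] the final segment of 'mountain' alternates: [k] ~ [tʃ].
If /k/ were underlying and a rule turned it into [tʃ] before the LOC suffix, 'water' would also alternate; but it has [k] in both [melɛmɔku] and [melɛmɔki].
The alternation reflects depalatalization: palato-alveolar /tʃ/ becomes [k] when no front vowel follows. /tʃ/ is underlying.

/lɛvɔrutʃ/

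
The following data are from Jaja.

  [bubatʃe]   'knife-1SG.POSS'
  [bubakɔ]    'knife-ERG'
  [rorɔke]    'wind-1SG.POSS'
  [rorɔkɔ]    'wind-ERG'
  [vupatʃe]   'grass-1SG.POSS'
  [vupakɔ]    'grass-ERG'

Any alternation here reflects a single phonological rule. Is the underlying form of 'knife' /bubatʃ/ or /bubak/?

/bubatʃ/

The root 'knife' surfaces as [bubatʃe] and [bubakɔ], with a stem-final [tʃ] ~ [k] alternation.
If /k/ were underlying and a rule turned it into [tʃ] before the 1SG.POSS suffix, 'wind' would also alternate; but it has [k] in both [rorɔke] and [rorɔkɔ].
The underlying segment must be /tʃ/; palato-alveolar /tʃ/ becomes [k] when no front vowel follows, yielding [k] there.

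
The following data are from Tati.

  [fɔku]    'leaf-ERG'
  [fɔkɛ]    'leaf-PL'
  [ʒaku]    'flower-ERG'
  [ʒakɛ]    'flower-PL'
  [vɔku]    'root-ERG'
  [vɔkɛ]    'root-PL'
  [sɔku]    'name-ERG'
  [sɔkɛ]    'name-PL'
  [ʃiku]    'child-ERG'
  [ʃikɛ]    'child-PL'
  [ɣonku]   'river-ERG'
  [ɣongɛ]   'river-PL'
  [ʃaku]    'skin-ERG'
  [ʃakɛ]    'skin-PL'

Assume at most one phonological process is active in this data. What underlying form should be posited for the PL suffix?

/-gɛ/

The PL suffix surfaces as [-gɛ] and [-kɛ], depending on the final segment of the stem.
The ERG suffix, which begins with [k], is invariant after every stem; so [k] is not altered by any rule here.
The PL suffix is therefore /-gɛ/ underlyingly, with post-vocalic devoicing: voiced stops become voiceless after a vowel.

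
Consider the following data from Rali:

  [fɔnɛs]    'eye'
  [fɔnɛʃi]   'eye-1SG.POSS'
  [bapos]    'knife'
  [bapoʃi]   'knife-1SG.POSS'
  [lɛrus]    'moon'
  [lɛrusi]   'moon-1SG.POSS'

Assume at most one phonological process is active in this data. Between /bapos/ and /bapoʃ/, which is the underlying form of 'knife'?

/bapoʃ/

In [bapos] and [bapoʃi] the final segment of 'knife' alternates: [s] ~ [ʃ].
If /s/ were underlying and a rule turned it into [ʃ] before the 1SG.POSS suffix, 'moon' would also alternate; but it has [s] in both [lɛrus] and [lɛrusi].
Therefore /ʃ/ is basic and [s] is derived by depalatalization (palato-alveolar /ʃ/ becomes [s] when no front vowel follows).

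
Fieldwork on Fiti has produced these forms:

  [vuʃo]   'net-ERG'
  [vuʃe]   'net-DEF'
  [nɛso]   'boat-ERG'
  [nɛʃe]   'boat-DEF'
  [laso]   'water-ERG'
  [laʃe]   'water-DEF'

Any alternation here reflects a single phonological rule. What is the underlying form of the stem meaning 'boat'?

'boat' shows [s] ~ [ʃ] at the end of the stem ([nɛso] vs [nɛʃe]).
The stem 'net' ([vuʃo], [vuʃe]) shows [ʃ] unchanged in both environments, so [ʃ] cannot be basic with [s] derived before the ERG suffix.
So /s/ is underlying, and a rule of palatalization before a front vowel — /s/ becomes palato-alveolar [ʃ] before a front vowel — gives [ʃ].

/nɛs/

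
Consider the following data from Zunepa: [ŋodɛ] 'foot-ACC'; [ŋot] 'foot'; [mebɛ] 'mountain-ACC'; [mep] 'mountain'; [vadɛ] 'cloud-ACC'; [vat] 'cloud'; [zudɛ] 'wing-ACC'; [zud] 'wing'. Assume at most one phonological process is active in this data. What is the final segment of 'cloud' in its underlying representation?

The stem for 'cloud' ends in [d] in [vadɛ] but [t] in [vat].
Compare 'wing', with invariant [d] in [zudɛ] and [zud]: an analysis with underlying /d/ and a rule producing [t] in isolation would wrongly predict alternation here too.
The underlying segment must be /t/; voiceless stops become voiced between vowels, yielding [d] there.

/t/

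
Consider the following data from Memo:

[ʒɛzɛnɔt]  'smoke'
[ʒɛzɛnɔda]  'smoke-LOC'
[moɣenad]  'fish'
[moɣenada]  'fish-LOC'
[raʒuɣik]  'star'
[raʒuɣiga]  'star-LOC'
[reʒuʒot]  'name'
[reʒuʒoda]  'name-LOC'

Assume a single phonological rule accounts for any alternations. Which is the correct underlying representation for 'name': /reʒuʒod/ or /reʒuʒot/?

In [reʒuʒot] and [reʒuʒoda] the final segment of 'name' alternates: [t] ~ [d].
But 'fish' keeps [d] in both environments ([moɣenad], [moɣenada]), so there is no rule changing /d/ to [t] in isolation.
So /t/ is underlying, and a rule of intervocalic voicing — voiceless stops become voiced between vowels — gives [d].

/reʒuʒot/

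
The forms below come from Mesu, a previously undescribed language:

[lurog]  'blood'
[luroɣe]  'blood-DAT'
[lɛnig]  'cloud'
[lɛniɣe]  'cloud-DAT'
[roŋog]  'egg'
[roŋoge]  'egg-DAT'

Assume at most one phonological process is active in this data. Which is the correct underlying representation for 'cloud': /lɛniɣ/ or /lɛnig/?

The root 'cloud' surfaces as [lɛnig] and [lɛniɣe], with a stem-final [g] ~ [ɣ] alternation.
But 'egg' keeps [g] in both environments ([roŋog], [roŋoge]), so there is no rule changing /g/ to [ɣ] before the DAT suffix.
So /ɣ/ is underlying, and a rule of word-final hardening — voiced fricatives become stops word-finally — gives [g].

/lɛniɣ/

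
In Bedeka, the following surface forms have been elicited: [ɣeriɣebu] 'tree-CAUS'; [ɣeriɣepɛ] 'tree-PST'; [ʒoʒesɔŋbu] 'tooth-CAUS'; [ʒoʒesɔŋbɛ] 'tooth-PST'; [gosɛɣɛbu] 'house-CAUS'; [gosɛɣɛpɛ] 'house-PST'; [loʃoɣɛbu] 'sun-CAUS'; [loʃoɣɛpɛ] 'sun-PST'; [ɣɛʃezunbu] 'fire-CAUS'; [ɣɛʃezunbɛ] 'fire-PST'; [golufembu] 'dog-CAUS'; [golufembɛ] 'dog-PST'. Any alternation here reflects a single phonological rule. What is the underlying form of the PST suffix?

The PST suffix surfaces as [-bɛ] and [-pɛ], depending on the final segment of the stem.
The CAUS suffix, which begins with [b], is invariant after every stem; so [b] is not altered by any rule here.
So the underlying form is /-pɛ/, and voiceless stops become voiced after a nasal.

/-pɛ/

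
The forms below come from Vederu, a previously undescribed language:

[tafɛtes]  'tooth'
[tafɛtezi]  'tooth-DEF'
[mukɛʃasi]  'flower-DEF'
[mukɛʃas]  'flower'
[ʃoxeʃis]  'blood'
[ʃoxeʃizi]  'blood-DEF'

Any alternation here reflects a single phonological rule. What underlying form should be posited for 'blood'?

/ʃoxeʃiz/

'blood' shows [s] ~ [z] at the end of the stem ([ʃoxeʃis] vs [ʃoxeʃizi]).
But 'flower' keeps [s] in both environments ([mukɛʃas], [mukɛʃasi]), so there is no rule changing /s/ to [z] before the DEF suffix.
The alternation reflects word-final obstruent devoicing: voiced obstruents become voiceless word-finally. /z/ is underlying.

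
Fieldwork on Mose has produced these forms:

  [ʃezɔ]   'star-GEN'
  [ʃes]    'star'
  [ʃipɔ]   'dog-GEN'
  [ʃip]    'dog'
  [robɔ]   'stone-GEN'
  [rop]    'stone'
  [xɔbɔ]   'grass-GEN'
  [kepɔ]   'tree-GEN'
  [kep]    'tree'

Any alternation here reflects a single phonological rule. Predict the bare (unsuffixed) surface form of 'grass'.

[xɔp]

'stone' shows [b] ~ [p] at the end of the stem ([robɔ] vs [rop]).
But 'dog' keeps [p] in both environments ([ʃipɔ], [ʃip]), so there is no rule changing /p/ to [b] before the GEN suffix.
Therefore /b/ is basic and [p] is derived by word-final obstruent devoicing (voiced obstruents become voiceless word-finally).
The one attested form of 'grass', [xɔbɔ], shows underlying /xɔb/. Applying the same rule word-finally gives [xɔp].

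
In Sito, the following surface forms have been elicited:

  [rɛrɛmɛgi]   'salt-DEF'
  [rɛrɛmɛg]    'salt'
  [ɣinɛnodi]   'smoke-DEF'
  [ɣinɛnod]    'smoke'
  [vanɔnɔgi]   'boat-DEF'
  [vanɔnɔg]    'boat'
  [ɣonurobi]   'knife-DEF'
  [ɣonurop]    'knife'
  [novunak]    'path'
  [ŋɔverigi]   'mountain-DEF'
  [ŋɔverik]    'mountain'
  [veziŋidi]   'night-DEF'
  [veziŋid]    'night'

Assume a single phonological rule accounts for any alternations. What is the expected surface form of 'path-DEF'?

[novunagi]

The root 'mountain' surfaces as [ŋɔverigi] and [ŋɔverik], with a stem-final [g] ~ [k] alternation.
The stem 'boat' ([vanɔnɔgi], [vanɔnɔg]) shows [g] unchanged in both environments, so [g] cannot be basic with [k] derived in isolation.
So /k/ is underlying, and a rule of intervocalic voicing — voiceless stops become voiced between vowels — gives [g].
From [novunak] the stem 'path' is /novunak/; between vowels this yields [novunagi].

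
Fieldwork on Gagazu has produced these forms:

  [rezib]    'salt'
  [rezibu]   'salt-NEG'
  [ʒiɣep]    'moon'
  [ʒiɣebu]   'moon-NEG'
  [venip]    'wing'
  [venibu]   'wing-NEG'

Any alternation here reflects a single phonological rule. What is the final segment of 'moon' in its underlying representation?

The root 'moon' surfaces as [ʒiɣep] and [ʒiɣebu], with a stem-final [p] ~ [b] alternation.
If /b/ were underlying and a rule turned it into [p] in isolation, 'salt' would also alternate; but it has [b] in both [rezib] and [rezibu].
So /p/ is underlying, and a rule of intervocalic voicing — voiceless stops become voiced between vowels — gives [b].

/p/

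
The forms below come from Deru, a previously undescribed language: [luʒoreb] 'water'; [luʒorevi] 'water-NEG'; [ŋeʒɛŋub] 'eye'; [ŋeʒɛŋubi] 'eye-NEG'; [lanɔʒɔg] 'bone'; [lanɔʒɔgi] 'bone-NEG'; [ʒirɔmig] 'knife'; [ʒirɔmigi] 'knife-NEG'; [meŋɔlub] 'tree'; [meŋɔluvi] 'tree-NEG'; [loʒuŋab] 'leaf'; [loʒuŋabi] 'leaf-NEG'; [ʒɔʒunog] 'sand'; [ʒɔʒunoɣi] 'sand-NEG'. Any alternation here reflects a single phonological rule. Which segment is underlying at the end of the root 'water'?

/v/

The stem for 'water' ends in [b] in [luʒoreb] but [v] in [luʒorevi].
The stem 'eye' ([ŋeʒɛŋub], [ŋeʒɛŋubi]) shows [b] unchanged in both environments, so [b] cannot be basic with [v] derived before the NEG suffix.
So /v/ is underlying, and a rule of word-final hardening — voiced fricatives become stops word-finally — gives [b].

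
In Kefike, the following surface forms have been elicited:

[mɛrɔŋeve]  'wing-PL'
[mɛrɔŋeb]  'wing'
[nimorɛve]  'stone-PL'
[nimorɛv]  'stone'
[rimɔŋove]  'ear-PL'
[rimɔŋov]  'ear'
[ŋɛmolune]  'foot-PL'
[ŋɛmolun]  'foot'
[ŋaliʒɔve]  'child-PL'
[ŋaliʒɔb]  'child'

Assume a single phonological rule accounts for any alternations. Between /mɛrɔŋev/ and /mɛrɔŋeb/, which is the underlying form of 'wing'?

'wing' shows [v] ~ [b] at the end of the stem ([mɛrɔŋeve] vs [mɛrɔŋeb]).
The stem 'ear' ([rimɔŋove], [rimɔŋov]) shows [v] unchanged in both environments, so [v] cannot be basic with [b] derived in isolation.
Therefore /b/ is basic and [v] is derived by intervocalic spirantization (voiced stops become fricatives between vowels).

/mɛrɔŋeb/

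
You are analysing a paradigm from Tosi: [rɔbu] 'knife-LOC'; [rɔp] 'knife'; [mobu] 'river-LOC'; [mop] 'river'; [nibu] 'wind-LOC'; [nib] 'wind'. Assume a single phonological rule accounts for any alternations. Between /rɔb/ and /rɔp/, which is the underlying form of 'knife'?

The root 'knife' surfaces as [rɔbu] and [rɔp], with a stem-final [b] ~ [p] alternation.
If /b/ were underlying and a rule turned it into [p] in isolation, 'wind' would also alternate; but it has [b] in both [nibu] and [nib].
Therefore /p/ is basic and [b] is derived by intervocalic voicing (voiceless stops become voiced between vowels).

/rɔp/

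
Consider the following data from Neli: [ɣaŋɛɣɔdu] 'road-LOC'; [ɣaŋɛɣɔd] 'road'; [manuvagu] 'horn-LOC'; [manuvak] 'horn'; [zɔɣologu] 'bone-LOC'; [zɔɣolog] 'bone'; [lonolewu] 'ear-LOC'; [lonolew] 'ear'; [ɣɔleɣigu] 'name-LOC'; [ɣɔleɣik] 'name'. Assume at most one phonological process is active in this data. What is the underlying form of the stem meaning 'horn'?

'horn' shows [g] ~ [k] at the end of the stem ([manuvagu] vs [manuvak]).
Compare 'bone', with invariant [g] in [zɔɣologu] and [zɔɣolog]: an analysis with underlying /g/ and a rule producing [k] in isolation would wrongly predict alternation here too.
So /k/ is underlying, and a rule of intervocalic voicing — voiceless stops become voiced between vowels — gives [g].
The underlying form of 'horn' is therefore /manuvak/.

/manuvak/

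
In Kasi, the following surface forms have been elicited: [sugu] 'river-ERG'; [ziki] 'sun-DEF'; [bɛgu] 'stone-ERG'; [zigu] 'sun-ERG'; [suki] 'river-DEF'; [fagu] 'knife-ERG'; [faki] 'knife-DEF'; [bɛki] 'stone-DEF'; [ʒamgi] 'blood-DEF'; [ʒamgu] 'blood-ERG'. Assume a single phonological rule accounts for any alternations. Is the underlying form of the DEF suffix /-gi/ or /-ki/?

/-ki/

The DEF morpheme has two allomorphs, [-gi] and [-ki].
The ERG suffix, which begins with [g], is invariant after every stem; so [g] is not altered by any rule here.
So the underlying form is /-ki/, and voiceless stops become voiced after a nasal.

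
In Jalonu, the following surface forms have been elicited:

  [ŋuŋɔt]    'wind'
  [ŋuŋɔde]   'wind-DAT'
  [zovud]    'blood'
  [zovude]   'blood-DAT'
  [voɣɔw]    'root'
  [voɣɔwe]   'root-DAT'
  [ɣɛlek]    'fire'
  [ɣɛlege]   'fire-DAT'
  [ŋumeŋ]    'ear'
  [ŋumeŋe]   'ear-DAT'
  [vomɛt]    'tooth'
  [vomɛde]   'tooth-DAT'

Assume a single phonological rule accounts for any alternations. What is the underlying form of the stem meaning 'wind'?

/ŋuŋɔt/

The root 'wind' surfaces as [ŋuŋɔt] and [ŋuŋɔde], with a stem-final [t] ~ [d] alternation.
The stem 'blood' ([zovud], [zovude]) shows [d] unchanged in both environments, so [d] cannot be basic with [t] derived in isolation.
The alternation reflects intervocalic voicing: voiceless stops become voiced between vowels. /t/ is underlying.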